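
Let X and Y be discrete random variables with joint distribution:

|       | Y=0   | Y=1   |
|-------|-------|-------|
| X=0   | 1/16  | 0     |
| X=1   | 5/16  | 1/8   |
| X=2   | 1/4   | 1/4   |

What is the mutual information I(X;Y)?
Marginal P(X) (row sums):
  P(X=0) = 1/16 + 0 = 1/16
  P(X=1) = 5/16 + 1/8 = 7/16
  P(X=2) = 1/4 + 1/4 = 1/2
Marginal P(Y) (column sums):
  P(Y=0) = 1/16 + 5/16 + 1/4 = 5/8
  P(Y=1) = 0 + 1/8 + 1/4 = 3/8

H(X) = -[(1/16)·log₂(1/16) + (7/16)·log₂(7/16) + (1/2)·log₂(1/2)]
  = 0.2500 + 0.5218 + 0.5000
  = 1.2718 bits
H(Y) = -[(5/8)·log₂(5/8) + (3/8)·log₂(3/8)]
  = 0.4238 + 0.5306
  = 0.9544 bits
H(X,Y) = -[(1/16)·log₂(1/16) + (5/16)·log₂(5/16) + (1/8)·log₂(1/8) + (1/4)·log₂(1/4) + (1/4)·log₂(1/4)]
  = 0.2500 + 0.5244 + 0.3750 + 0.5000 + 0.5000
  = 2.1494 bits

I(X;Y) = H(X) + H(Y) - H(X,Y)
  = 1.2718 + 0.9544 - 2.1494
  = 0.0768 bits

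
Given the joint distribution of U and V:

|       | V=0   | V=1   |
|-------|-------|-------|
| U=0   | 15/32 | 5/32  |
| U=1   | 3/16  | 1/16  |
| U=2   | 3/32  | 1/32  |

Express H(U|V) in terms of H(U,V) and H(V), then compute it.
H(U|V) = H(U,V) - H(V)

Marginal P(V) (column sums):
  P(V=0) = 15/32 + 3/16 + 3/32 = 3/4
  P(V=1) = 5/32 + 1/16 + 1/32 = 1/4

H(U,V) = -[(15/32)·log₂(15/32) + (5/32)·log₂(5/32) + (3/16)·log₂(3/16) + (1/16)·log₂(1/16) + (3/32)·log₂(3/32) + (1/32)·log₂(1/32)]
  = 0.5124 + 0.4184 + 0.4528 + 0.2500 + 0.3202 + 0.1563
  = 2.1101 bits
H(V) = -[(3/4)·log₂(3/4) + (1/4)·log₂(1/4)]
  = 0.3113 + 0.5000
  = 0.8113 bits

H(U|V) = 2.1101 - 0.8113 = 1.2988 bits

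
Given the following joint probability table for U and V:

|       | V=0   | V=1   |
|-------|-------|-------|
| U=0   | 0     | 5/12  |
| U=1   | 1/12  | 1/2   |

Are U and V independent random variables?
Marginal P(U) (row sums):
  P(U=0) = 0 + 5/12 = 5/12
  P(U=1) = 1/12 + 1/2 = 7/12
Marginal P(V) (column sums):
  P(V=0) = 0 + 1/12 = 1/12
  P(V=1) = 5/12 + 1/2 = 11/12

U and V are independent iff P(U=i,V=j) = P(U=i)·P(V=j) for every cell.
  P(U=0)·P(V=0) = 5/12 × 1/12 = 5/144, but P(U=0,V=0) = 0 ✗

No, U and V are not independent. Quantitatively, I(U;V) > 0:

H(U) = -[(5/12)·log₂(5/12) + (7/12)·log₂(7/12)]
  = 0.5263 + 0.4536
  = 0.9799 bits
H(V) = -[(1/12)·log₂(1/12) + (11/12)·log₂(11/12)]
  = 0.2987 + 0.1151
  = 0.4138 bits
H(U,V) = -[(5/12)·log₂(5/12) + (1/12)·log₂(1/12) + (1/2)·log₂(1/2)]
  = 0.5263 + 0.2987 + 0.5000
  = 1.3250 bits
I(U;V) = H(U) + H(V) - H(U,V) = 0.9799 + 0.4138 - 1.3250 = 0.0687 bits > 0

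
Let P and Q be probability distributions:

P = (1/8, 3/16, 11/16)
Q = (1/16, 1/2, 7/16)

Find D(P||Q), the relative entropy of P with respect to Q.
D(P||Q) = Σ P(i) log₂(P(i)/Q(i))
  i=0: (1/8) × log₂((1/8)/(1/16)) = (1/8) × log₂(2) = 0.1250
  i=1: (3/16) × log₂((3/16)/(1/2)) = (3/16) × log₂(3/8) = -0.2653
  i=2: (11/16) × log₂((11/16)/(7/16)) = (11/16) × log₂(11/7) = 0.4483
D(P||Q) = 0.1250 - 0.2653 + 0.4483
  = 0.3080 bits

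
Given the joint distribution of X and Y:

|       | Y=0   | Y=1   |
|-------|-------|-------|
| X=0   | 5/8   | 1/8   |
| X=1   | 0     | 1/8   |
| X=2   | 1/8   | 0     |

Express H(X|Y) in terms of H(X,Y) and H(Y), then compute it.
H(X|Y) = H(X,Y) - H(Y)

Marginal P(Y) (column sums):
  P(Y=0) = 5/8 + 0 + 1/8 = 3/4
  P(Y=1) = 1/8 + 1/8 + 0 = 1/4

H(X,Y) = -[(5/8)·log₂(5/8) + (1/8)·log₂(1/8) + (1/8)·log₂(1/8) + (1/8)·log₂(1/8)]
  = 0.4238 + 0.3750 + 0.3750 + 0.3750
  = 1.5488 bits
H(Y) = -[(3/4)·log₂(3/4) + (1/4)·log₂(1/4)]
  = 0.3113 + 0.5000
  = 0.8113 bits

H(X|Y) = 1.5488 - 0.8113 = 0.7375 bits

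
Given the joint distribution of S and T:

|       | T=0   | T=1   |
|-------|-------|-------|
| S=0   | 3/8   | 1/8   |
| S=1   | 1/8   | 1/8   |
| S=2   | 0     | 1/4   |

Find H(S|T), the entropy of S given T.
Marginal P(T) (column sums):
  P(T=0) = 3/8 + 1/8 + 0 = 1/2
  P(T=1) = 1/8 + 1/8 + 1/4 = 1/2

H(S|T) = -Σ P(S,T)·log₂ P(S|T), where P(S|T) = P(S,T) / P(T)
  (cells with P(S,T) = 0 contribute 0)
  (S=0,T=0): P(S|T) = (3/8)/(1/2) = 3/4;  -(3/8)·log₂(3/4) = 0.1556
  (S=0,T=1): P(S|T) = (1/8)/(1/2) = 1/4;  -(1/8)·log₂(1/4) = 0.2500
  (S=1,T=0): P(S|T) = (1/8)/(1/2) = 1/4;  -(1/8)·log₂(1/4) = 0.2500
  (S=1,T=1): P(S|T) = (1/8)/(1/2) = 1/4;  -(1/8)·log₂(1/4) = 0.2500
  (S=2,T=1): P(S|T) = (1/4)/(1/2) = 1/2;  -(1/4)·log₂(1/2) = 0.2500
H(S|T) = 0.1556 + 0.2500 + 0.2500 + 0.2500 + 0.2500
  = 1.1556 bits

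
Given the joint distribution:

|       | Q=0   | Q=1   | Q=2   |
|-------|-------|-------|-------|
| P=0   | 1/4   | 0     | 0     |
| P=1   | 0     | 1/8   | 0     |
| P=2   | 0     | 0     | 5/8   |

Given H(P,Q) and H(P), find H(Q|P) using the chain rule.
From the chain rule: H(P,Q) = H(P) + H(Q|P)
Therefore: H(Q|P) = H(P,Q) - H(P)

H(P,Q) = -[(1/4)·log₂(1/4) + (1/8)·log₂(1/8) + (5/8)·log₂(5/8)]
  = 0.5000 + 0.3750 + 0.4238
  = 1.2988 bits
Marginal P(P) (row sums):
  P(P=0) = 1/4 + 0 + 0 = 1/4
  P(P=1) = 0 + 1/8 + 0 = 1/8
  P(P=2) = 0 + 0 + 5/8 = 5/8
H(P) = -[(1/4)·log₂(1/4) + (1/8)·log₂(1/8) + (5/8)·log₂(5/8)]
  = 0.5000 + 0.3750 + 0.4238
  = 1.2988 bits

H(Q|P) = 1.2988 - 1.2988 = 0.0000 bits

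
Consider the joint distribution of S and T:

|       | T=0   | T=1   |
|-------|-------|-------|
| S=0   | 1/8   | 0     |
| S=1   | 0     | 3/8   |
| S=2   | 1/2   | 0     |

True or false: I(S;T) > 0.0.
Marginal P(S) (row sums):
  P(S=0) = 1/8 + 0 = 1/8
  P(S=1) = 0 + 3/8 = 3/8
  P(S=2) = 1/2 + 0 = 1/2
Marginal P(T) (column sums):
  P(T=0) = 1/8 + 0 + 1/2 = 5/8
  P(T=1) = 0 + 3/8 + 0 = 3/8

H(S) = -[(1/8)·log₂(1/8) + (3/8)·log₂(3/8) + (1/2)·log₂(1/2)]
  = 0.3750 + 0.5306 + 0.5000
  = 1.4056 bits
H(T) = -[(5/8)·log₂(5/8) + (3/8)·log₂(3/8)]
  = 0.4238 + 0.5306
  = 0.9544 bits
H(S,T) = -[(1/8)·log₂(1/8) + (3/8)·log₂(3/8) + (1/2)·log₂(1/2)]
  = 0.3750 + 0.5306 + 0.5000
  = 1.4056 bits

I(S;T) = H(S) + H(T) - H(S,T)
  = 1.4056 + 0.9544 - 1.4056
  = 0.9544 bits

True. I(S;T) = 0.9544 bits, which is > 0.0 bits.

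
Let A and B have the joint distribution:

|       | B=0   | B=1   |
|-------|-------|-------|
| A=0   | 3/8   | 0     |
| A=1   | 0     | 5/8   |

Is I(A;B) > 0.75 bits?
Marginal P(A) (row sums):
  P(A=0) = 3/8 + 0 = 3/8
  P(A=1) = 0 + 5/8 = 5/8
Marginal P(B) (column sums):
  P(B=0) = 3/8 + 0 = 3/8
  P(B=1) = 0 + 5/8 = 5/8

H(A) = -[(3/8)·log₂(3/8) + (5/8)·log₂(5/8)]
  = 0.5306 + 0.4238
  = 0.9544 bits
H(B) = -[(3/8)·log₂(3/8) + (5/8)·log₂(5/8)]
  = 0.5306 + 0.4238
  = 0.9544 bits
H(A,B) = -[(3/8)·log₂(3/8) + (5/8)·log₂(5/8)]
  = 0.5306 + 0.4238
  = 0.9544 bits

I(A;B) = H(A) + H(B) - H(A,B)
  = 0.9544 + 0.9544 - 0.9544
  = 0.9544 bits

Yes. I(A;B) = 0.9544 bits, which is > 0.75 bits.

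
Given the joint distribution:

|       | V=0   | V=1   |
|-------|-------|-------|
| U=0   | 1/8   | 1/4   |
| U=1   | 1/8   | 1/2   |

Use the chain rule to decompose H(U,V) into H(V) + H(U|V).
By the chain rule: H(U,V) = H(V) + H(U|V)

Marginal P(V) (column sums):
  P(V=0) = 1/8 + 1/8 = 1/4
  P(V=1) = 1/4 + 1/2 = 3/4
H(V) = -[(1/4)·log₂(1/4) + (3/4)·log₂(3/4)]
  = 0.5000 + 0.3113
  = 0.8113 bits
H(U|V) = -Σ P(U,V)·log₂ P(U|V), where P(U|V) = P(U,V) / P(V)
  (U=0,V=0): P(U|V) = (1/8)/(1/4) = 1/2;  -(1/8)·log₂(1/2) = 0.1250
  (U=0,V=1): P(U|V) = (1/4)/(3/4) = 1/3;  -(1/4)·log₂(1/3) = 0.3962
  (U=1,V=0): P(U|V) = (1/8)/(1/4) = 1/2;  -(1/8)·log₂(1/2) = 0.1250
  (U=1,V=1): P(U|V) = (1/2)/(3/4) = 2/3;  -(1/2)·log₂(2/3) = 0.2925
H(U|V) = 0.1250 + 0.3962 + 0.1250 + 0.2925
  = 0.9387 bits

H(U,V) = H(V) + H(U|V) = 0.8113 + 0.9387 = 1.7500 bits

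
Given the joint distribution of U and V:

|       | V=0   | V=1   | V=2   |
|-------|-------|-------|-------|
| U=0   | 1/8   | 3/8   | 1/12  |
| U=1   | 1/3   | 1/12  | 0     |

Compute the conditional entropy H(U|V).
Marginal P(V) (column sums):
  P(V=0) = 1/8 + 1/3 = 11/24
  P(V=1) = 3/8 + 1/12 = 11/24
  P(V=2) = 1/12 + 0 = 1/12

H(U|V) = -Σ P(U,V)·log₂ P(U|V), where P(U|V) = P(U,V) / P(V)
  (cells with P(U,V) = 0 contribute 0)
  (U=0,V=0): P(U|V) = (1/8)/(11/24) = 3/11;  -(1/8)·log₂(3/11) = 0.2343
  (U=0,V=1): P(U|V) = (3/8)/(11/24) = 9/11;  -(3/8)·log₂(9/11) = 0.1086
  (U=0,V=2): P(U|V) = (1/12)/(1/12) = 1;  -(1/12)·log₂(1) = 0.0000
  (U=1,V=0): P(U|V) = (1/3)/(11/24) = 8/11;  -(1/3)·log₂(8/11) = 0.1531
  (U=1,V=1): P(U|V) = (1/12)/(11/24) = 2/11;  -(1/12)·log₂(2/11) = 0.2050
H(U|V) = 0.2343 + 0.1086 + 0.0000 + 0.1531 + 0.2050
  = 0.7010 bits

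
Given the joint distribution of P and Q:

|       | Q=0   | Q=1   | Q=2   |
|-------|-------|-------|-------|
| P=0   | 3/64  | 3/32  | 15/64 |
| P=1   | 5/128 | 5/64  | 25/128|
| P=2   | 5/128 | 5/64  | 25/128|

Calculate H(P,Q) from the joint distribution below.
H(P,Q) = -Σ P(P,Q) log₂ P(P,Q), summed over the non-zero cells:
H(P,Q) = -[(3/64)·log₂(3/64) + (3/32)·log₂(3/32) + (15/64)·log₂(15/64) + (5/128)·log₂(5/128) + (5/64)·log₂(5/64) + (25/128)·log₂(25/128) + (5/128)·log₂(5/128) + (5/64)·log₂(5/64) + (25/128)·log₂(25/128)]
  = 0.2070 + 0.3202 + 0.4906 + 0.1827 + 0.2873 + 0.4602 + 0.1827 + 0.2873 + 0.4602
  = 2.8782 bits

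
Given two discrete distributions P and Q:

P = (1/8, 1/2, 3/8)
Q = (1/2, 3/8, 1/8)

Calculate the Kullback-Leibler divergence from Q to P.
D(P||Q) = Σ P(i) log₂(P(i)/Q(i))
  i=0: (1/8) × log₂((1/8)/(1/2)) = (1/8) × log₂(1/4) = -0.2500
  i=1: (1/2) × log₂((1/2)/(3/8)) = (1/2) × log₂(4/3) = 0.2075
  i=2: (3/8) × log₂((3/8)/(1/8)) = (3/8) × log₂(3) = 0.5944
D(P||Q) = -0.2500 + 0.2075 + 0.5944
  = 0.5519 bits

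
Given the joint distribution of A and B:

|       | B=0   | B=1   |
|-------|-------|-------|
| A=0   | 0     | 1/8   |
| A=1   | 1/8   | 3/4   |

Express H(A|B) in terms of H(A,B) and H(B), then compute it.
H(A|B) = H(A,B) - H(B)

Marginal P(B) (column sums):
  P(B=0) = 0 + 1/8 = 1/8
  P(B=1) = 1/8 + 3/4 = 7/8

H(A,B) = -[(1/8)·log₂(1/8) + (1/8)·log₂(1/8) + (3/4)·log₂(3/4)]
  = 0.3750 + 0.3750 + 0.3113
  = 1.0613 bits
H(B) = -[(1/8)·log₂(1/8) + (7/8)·log₂(7/8)]
  = 0.3750 + 0.1686
  = 0.5436 bits

H(A|B) = 1.0613 - 0.5436 = 0.5177 bits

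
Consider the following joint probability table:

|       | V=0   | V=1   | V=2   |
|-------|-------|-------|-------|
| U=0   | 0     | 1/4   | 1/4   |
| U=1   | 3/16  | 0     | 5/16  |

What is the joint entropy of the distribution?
H(U,V) = -Σ P(U,V) log₂ P(U,V), summed over the non-zero cells:
H(U,V) = -[(1/4)·log₂(1/4) + (1/4)·log₂(1/4) + (3/16)·log₂(3/16) + (5/16)·log₂(5/16)]
  = 0.5000 + 0.5000 + 0.4528 + 0.5244
  = 1.9772 bits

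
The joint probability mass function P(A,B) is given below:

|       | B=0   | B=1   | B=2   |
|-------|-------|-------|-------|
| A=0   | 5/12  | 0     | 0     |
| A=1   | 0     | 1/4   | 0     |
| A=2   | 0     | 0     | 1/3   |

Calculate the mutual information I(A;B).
Marginal P(A) (row sums):
  P(A=0) = 5/12 + 0 + 0 = 5/12
  P(A=1) = 0 + 1/4 + 0 = 1/4
  P(A=2) = 0 + 0 + 1/3 = 1/3
Marginal P(B) (column sums):
  P(B=0) = 5/12 + 0 + 0 = 5/12
  P(B=1) = 0 + 1/4 + 0 = 1/4
  P(B=2) = 0 + 0 + 1/3 = 1/3

H(A) = -[(5/12)·log₂(5/12) + (1/4)·log₂(1/4) + (1/3)·log₂(1/3)]
  = 0.5263 + 0.5000 + 0.5283
  = 1.5546 bits
H(B) = -[(5/12)·log₂(5/12) + (1/4)·log₂(1/4) + (1/3)·log₂(1/3)]
  = 0.5263 + 0.5000 + 0.5283
  = 1.5546 bits
H(A,B) = -[(5/12)·log₂(5/12) + (1/4)·log₂(1/4) + (1/3)·log₂(1/3)]
  = 0.5263 + 0.5000 + 0.5283
  = 1.5546 bits

I(A;B) = H(A) + H(B) - H(A,B)
  = 1.5546 + 1.5546 - 1.5546
  = 1.5546 bits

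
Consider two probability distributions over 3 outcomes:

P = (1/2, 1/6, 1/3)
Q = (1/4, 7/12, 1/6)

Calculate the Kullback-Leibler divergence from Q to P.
D(P||Q) = Σ P(i) log₂(P(i)/Q(i))
  i=0: (1/2) × log₂((1/2)/(1/4)) = (1/2) × log₂(2) = 0.5000
  i=1: (1/6) × log₂((1/6)/(7/12)) = (1/6) × log₂(2/7) = -0.3012
  i=2: (1/3) × log₂((1/3)/(1/6)) = (1/3) × log₂(2) = 0.3333
D(P||Q) = 0.5000 - 0.3012 + 0.3333
  = 0.5321 bits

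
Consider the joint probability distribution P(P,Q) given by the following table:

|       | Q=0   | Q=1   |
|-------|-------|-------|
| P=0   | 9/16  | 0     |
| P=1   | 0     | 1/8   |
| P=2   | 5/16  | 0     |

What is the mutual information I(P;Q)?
Marginal P(P) (row sums):
  P(P=0) = 9/16 + 0 = 9/16
  P(P=1) = 0 + 1/8 = 1/8
  P(P=2) = 5/16 + 0 = 5/16
Marginal P(Q) (column sums):
  P(Q=0) = 9/16 + 0 + 5/16 = 7/8
  P(Q=1) = 0 + 1/8 + 0 = 1/8

H(P) = -[(9/16)·log₂(9/16) + (1/8)·log₂(1/8) + (5/16)·log₂(5/16)]
  = 0.4669 + 0.3750 + 0.5244
  = 1.3663 bits
H(Q) = -[(7/8)·log₂(7/8) + (1/8)·log₂(1/8)]
  = 0.1686 + 0.3750
  = 0.5436 bits
H(P,Q) = -[(9/16)·log₂(9/16) + (1/8)·log₂(1/8) + (5/16)·log₂(5/16)]
  = 0.4669 + 0.3750 + 0.5244
  = 1.3663 bits

I(P;Q) = H(P) + H(Q) - H(P,Q)
  = 1.3663 + 0.5436 - 1.3663
  = 0.5436 bits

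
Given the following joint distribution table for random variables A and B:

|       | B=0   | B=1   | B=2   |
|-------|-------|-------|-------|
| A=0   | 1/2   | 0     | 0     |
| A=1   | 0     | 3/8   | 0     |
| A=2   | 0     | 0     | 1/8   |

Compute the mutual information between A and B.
Marginal P(A) (row sums):
  P(A=0) = 1/2 + 0 + 0 = 1/2
  P(A=1) = 0 + 3/8 + 0 = 3/8
  P(A=2) = 0 + 0 + 1/8 = 1/8
Marginal P(B) (column sums):
  P(B=0) = 1/2 + 0 + 0 = 1/2
  P(B=1) = 0 + 3/8 + 0 = 3/8
  P(B=2) = 0 + 0 + 1/8 = 1/8

H(A) = -[(1/2)·log₂(1/2) + (3/8)·log₂(3/8) + (1/8)·log₂(1/8)]
  = 0.5000 + 0.5306 + 0.3750
  = 1.4056 bits
H(B) = -[(1/2)·log₂(1/2) + (3/8)·log₂(3/8) + (1/8)·log₂(1/8)]
  = 0.5000 + 0.5306 + 0.3750
  = 1.4056 bits
H(A,B) = -[(1/2)·log₂(1/2) + (3/8)·log₂(3/8) + (1/8)·log₂(1/8)]
  = 0.5000 + 0.5306 + 0.3750
  = 1.4056 bits

I(A;B) = H(A) + H(B) - H(A,B)
  = 1.4056 + 1.4056 - 1.4056
  = 1.4056 bits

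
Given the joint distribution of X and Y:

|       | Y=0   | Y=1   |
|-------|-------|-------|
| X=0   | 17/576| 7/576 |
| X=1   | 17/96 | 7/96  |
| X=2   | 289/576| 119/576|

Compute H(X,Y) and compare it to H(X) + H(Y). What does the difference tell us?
Marginal P(X) (row sums):
  P(X=0) = 17/576 + 7/576 = 1/24
  P(X=1) = 17/96 + 7/96 = 1/4
  P(X=2) = 289/576 + 119/576 = 17/24
Marginal P(Y) (column sums):
  P(Y=0) = 17/576 + 17/96 + 289/576 = 17/24
  P(Y=1) = 7/576 + 7/96 + 119/576 = 7/24

H(X,Y) = -[(17/576)·log₂(17/576) + (7/576)·log₂(7/576) + (17/96)·log₂(17/96) + (7/96)·log₂(7/96) + (289/576)·log₂(289/576) + (119/576)·log₂(119/576)]
  = 0.1500 + 0.0773 + 0.4423 + 0.2755 + 0.4992 + 0.4700
  = 1.9143 bits
H(X) = -[(1/24)·log₂(1/24) + (1/4)·log₂(1/4) + (17/24)·log₂(17/24)]
  = 0.1910 + 0.5000 + 0.3524
  = 1.0434 bits
H(Y) = -[(17/24)·log₂(17/24) + (7/24)·log₂(7/24)]
  = 0.3524 + 0.5185
  = 0.8709 bits

H(X) + H(Y) = 1.0434 + 0.8709 = 1.9143 bits
Difference: H(X) + H(Y) - H(X,Y) = 1.9143 - 1.9143 = 0.0000 bits = I(X;Y)

The difference is the mutual information; it is 0 here, so X and Y are independent (the joint entropy equals the sum of the marginal entropies).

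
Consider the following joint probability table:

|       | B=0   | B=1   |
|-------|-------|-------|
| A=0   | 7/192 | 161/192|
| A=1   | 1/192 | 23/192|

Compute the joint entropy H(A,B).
H(A,B) = -Σ P(A,B) log₂ P(A,B), summed over the non-zero cells:
H(A,B) = -[(7/192)·log₂(7/192) + (161/192)·log₂(161/192) + (1/192)·log₂(1/192) + (23/192)·log₂(23/192)]
  = 0.1742 + 0.2130 + 0.0395 + 0.3667
  = 0.7934 bits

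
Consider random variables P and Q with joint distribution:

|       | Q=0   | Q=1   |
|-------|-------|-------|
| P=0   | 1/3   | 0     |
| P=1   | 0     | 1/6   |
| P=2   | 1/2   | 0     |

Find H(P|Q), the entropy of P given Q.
Marginal P(Q) (column sums):
  P(Q=0) = 1/3 + 0 + 1/2 = 5/6
  P(Q=1) = 0 + 1/6 + 0 = 1/6

H(P|Q) = -Σ P(P,Q)·log₂ P(P|Q), where P(P|Q) = P(P,Q) / P(Q)
  (cells with P(P,Q) = 0 contribute 0)
  (P=0,Q=0): P(P|Q) = (1/3)/(5/6) = 2/5;  -(1/3)·log₂(2/5) = 0.4406
  (P=1,Q=1): P(P|Q) = (1/6)/(1/6) = 1;  -(1/6)·log₂(1) = 0.0000
  (P=2,Q=0): P(P|Q) = (1/2)/(5/6) = 3/5;  -(1/2)·log₂(3/5) = 0.3685
H(P|Q) = 0.4406 + 0.0000 + 0.3685
  = 0.8091 bits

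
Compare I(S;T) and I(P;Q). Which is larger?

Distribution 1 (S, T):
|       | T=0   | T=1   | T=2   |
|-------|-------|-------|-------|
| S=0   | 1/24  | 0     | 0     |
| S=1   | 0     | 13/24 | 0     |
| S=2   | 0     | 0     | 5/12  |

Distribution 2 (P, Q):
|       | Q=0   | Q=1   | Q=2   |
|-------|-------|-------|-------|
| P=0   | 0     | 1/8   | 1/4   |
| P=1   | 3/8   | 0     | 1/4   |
Distribution 1 (S, T):
Marginal P(S) (row sums):
  P(S=0) = 1/24 + 0 + 0 = 1/24
  P(S=1) = 0 + 13/24 + 0 = 13/24
  P(S=2) = 0 + 0 + 5/12 = 5/12
Marginal P(T) (column sums):
  P(T=0) = 1/24 + 0 + 0 = 1/24
  P(T=1) = 0 + 13/24 + 0 = 13/24
  P(T=2) = 0 + 0 + 5/12 = 5/12

H(S) = -[(1/24)·log₂(1/24) + (13/24)·log₂(13/24) + (5/12)·log₂(5/12)]
  = 0.1910 + 0.4791 + 0.5263
  = 1.1964 bits
H(T) = -[(1/24)·log₂(1/24) + (13/24)·log₂(13/24) + (5/12)·log₂(5/12)]
  = 0.1910 + 0.4791 + 0.5263
  = 1.1964 bits
H(S,T) = -[(1/24)·log₂(1/24) + (13/24)·log₂(13/24) + (5/12)·log₂(5/12)]
  = 0.1910 + 0.4791 + 0.5263
  = 1.1964 bits

I(S;T) = H(S) + H(T) - H(S,T)
  = 1.1964 + 1.1964 - 1.1964
  = 1.1964 bits

Distribution 2 (P, Q):
Marginal P(P) (row sums):
  P(P=0) = 0 + 1/8 + 1/4 = 3/8
  P(P=1) = 3/8 + 0 + 1/4 = 5/8
Marginal P(Q) (column sums):
  P(Q=0) = 0 + 3/8 = 3/8
  P(Q=1) = 1/8 + 0 = 1/8
  P(Q=2) = 1/4 + 1/4 = 1/2

H(P) = -[(3/8)·log₂(3/8) + (5/8)·log₂(5/8)]
  = 0.5306 + 0.4238
  = 0.9544 bits
H(Q) = -[(3/8)·log₂(3/8) + (1/8)·log₂(1/8) + (1/2)·log₂(1/2)]
  = 0.5306 + 0.3750 + 0.5000
  = 1.4056 bits
H(P,Q) = -[(1/8)·log₂(1/8) + (1/4)·log₂(1/4) + (3/8)·log₂(3/8) + (1/4)·log₂(1/4)]
  = 0.3750 + 0.5000 + 0.5306 + 0.5000
  = 1.9056 bits

I(P;Q) = H(P) + H(Q) - H(P,Q)
  = 0.9544 + 1.4056 - 1.9056
  = 0.4544 bits

I(S;T) = 1.1964 bits > I(P;Q) = 0.4544 bits, so (S, T) has the higher mutual information (stronger dependence).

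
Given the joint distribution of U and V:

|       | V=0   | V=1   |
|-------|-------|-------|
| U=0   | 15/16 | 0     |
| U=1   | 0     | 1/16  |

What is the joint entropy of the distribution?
H(U,V) = -Σ P(U,V) log₂ P(U,V), summed over the non-zero cells:
H(U,V) = -[(15/16)·log₂(15/16) + (1/16)·log₂(1/16)]
  = 0.0873 + 0.2500
  = 0.3373 bits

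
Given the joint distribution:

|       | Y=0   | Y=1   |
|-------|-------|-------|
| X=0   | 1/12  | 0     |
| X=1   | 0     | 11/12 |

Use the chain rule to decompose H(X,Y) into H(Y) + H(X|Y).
By the chain rule: H(X,Y) = H(Y) + H(X|Y)

Marginal P(Y) (column sums):
  P(Y=0) = 1/12 + 0 = 1/12
  P(Y=1) = 0 + 11/12 = 11/12
H(Y) = -[(1/12)·log₂(1/12) + (11/12)·log₂(11/12)]
  = 0.2987 + 0.1151
  = 0.4138 bits
H(X|Y) = -Σ P(X,Y)·log₂ P(X|Y), where P(X|Y) = P(X,Y) / P(Y)
  (cells with P(X,Y) = 0 contribute 0)
  (X=0,Y=0): P(X|Y) = (1/12)/(1/12) = 1;  -(1/12)·log₂(1) = 0.0000
  (X=1,Y=1): P(X|Y) = (11/12)/(11/12) = 1;  -(11/12)·log₂(1) = 0.0000
H(X|Y) = 0.0000 + 0.0000
  = 0.0000 bits

H(X,Y) = H(Y) + H(X|Y) = 0.4138 + 0.0000 = 0.4138 bits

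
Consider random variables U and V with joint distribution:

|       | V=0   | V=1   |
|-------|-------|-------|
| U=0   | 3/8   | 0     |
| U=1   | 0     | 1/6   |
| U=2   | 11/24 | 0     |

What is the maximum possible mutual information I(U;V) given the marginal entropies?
The upper bound on mutual information is I(U;V) ≤ min(H(U), H(V)).

Marginal P(U) (row sums):
  P(U=0) = 3/8 + 0 = 3/8
  P(U=1) = 0 + 1/6 = 1/6
  P(U=2) = 11/24 + 0 = 11/24
Marginal P(V) (column sums):
  P(V=0) = 3/8 + 0 + 11/24 = 5/6
  P(V=1) = 0 + 1/6 + 0 = 1/6

H(U) = -[(3/8)·log₂(3/8) + (1/6)·log₂(1/6) + (11/24)·log₂(11/24)]
  = 0.5306 + 0.4308 + 0.5159
  = 1.4773 bits
H(V) = -[(5/6)·log₂(5/6) + (1/6)·log₂(1/6)]
  = 0.2192 + 0.4308
  = 0.6500 bits

Maximum possible I(U;V) = min(1.4773, 0.6500) = 0.6500 bits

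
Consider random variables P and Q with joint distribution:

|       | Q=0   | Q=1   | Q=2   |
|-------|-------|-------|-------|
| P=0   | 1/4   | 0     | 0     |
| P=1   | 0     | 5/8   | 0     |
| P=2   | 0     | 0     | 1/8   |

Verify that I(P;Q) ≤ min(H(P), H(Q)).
Marginal P(P) (row sums):
  P(P=0) = 1/4 + 0 + 0 = 1/4
  P(P=1) = 0 + 5/8 + 0 = 5/8
  P(P=2) = 0 + 0 + 1/8 = 1/8
Marginal P(Q) (column sums):
  P(Q=0) = 1/4 + 0 + 0 = 1/4
  P(Q=1) = 0 + 5/8 + 0 = 5/8
  P(Q=2) = 0 + 0 + 1/8 = 1/8

H(P) = -[(1/4)·log₂(1/4) + (5/8)·log₂(5/8) + (1/8)·log₂(1/8)]
  = 0.5000 + 0.4238 + 0.3750
  = 1.2988 bits
H(Q) = -[(1/4)·log₂(1/4) + (5/8)·log₂(5/8) + (1/8)·log₂(1/8)]
  = 0.5000 + 0.4238 + 0.3750
  = 1.2988 bits
H(P,Q) = -[(1/4)·log₂(1/4) + (5/8)·log₂(5/8) + (1/8)·log₂(1/8)]
  = 0.5000 + 0.4238 + 0.3750
  = 1.2988 bits

I(P;Q) = H(P) + H(Q) - H(P,Q)
  = 1.2988 + 1.2988 - 1.2988
  = 1.2988 bits

min(H(P), H(Q)) = min(1.2988, 1.2988) = 1.2988 bits
Since 1.2988 ≤ 1.2988, the bound is satisfied ✓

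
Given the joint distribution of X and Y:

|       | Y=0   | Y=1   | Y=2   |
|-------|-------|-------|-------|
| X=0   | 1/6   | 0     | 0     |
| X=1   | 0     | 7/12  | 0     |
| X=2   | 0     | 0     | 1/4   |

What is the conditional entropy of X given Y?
Marginal P(Y) (column sums):
  P(Y=0) = 1/6 + 0 + 0 = 1/6
  P(Y=1) = 0 + 7/12 + 0 = 7/12
  P(Y=2) = 0 + 0 + 1/4 = 1/4

H(X|Y) = -Σ P(X,Y)·log₂ P(X|Y), where P(X|Y) = P(X,Y) / P(Y)
  (cells with P(X,Y) = 0 contribute 0)
  (X=0,Y=0): P(X|Y) = (1/6)/(1/6) = 1;  -(1/6)·log₂(1) = 0.0000
  (X=1,Y=1): P(X|Y) = (7/12)/(7/12) = 1;  -(7/12)·log₂(1) = 0.0000
  (X=2,Y=2): P(X|Y) = (1/4)/(1/4) = 1;  -(1/4)·log₂(1) = 0.0000
H(X|Y) = 0.0000 + 0.0000 + 0.0000
  = 0.0000 bits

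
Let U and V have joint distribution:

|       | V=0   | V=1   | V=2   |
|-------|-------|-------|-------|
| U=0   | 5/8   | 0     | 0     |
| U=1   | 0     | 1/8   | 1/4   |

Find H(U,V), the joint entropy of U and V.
H(U,V) = -Σ P(U,V) log₂ P(U,V), summed over the non-zero cells:
H(U,V) = -[(5/8)·log₂(5/8) + (1/8)·log₂(1/8) + (1/4)·log₂(1/4)]
  = 0.4238 + 0.3750 + 0.5000
  = 1.2988 bits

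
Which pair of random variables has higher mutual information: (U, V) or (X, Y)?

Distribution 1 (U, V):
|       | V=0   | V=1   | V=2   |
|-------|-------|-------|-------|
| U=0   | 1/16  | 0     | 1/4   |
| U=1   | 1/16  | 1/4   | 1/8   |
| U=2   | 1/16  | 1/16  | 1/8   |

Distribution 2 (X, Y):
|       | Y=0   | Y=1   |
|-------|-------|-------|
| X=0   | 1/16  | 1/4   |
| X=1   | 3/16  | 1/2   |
Distribution 1 (U, V):
Marginal P(U) (row sums):
  P(U=0) = 1/16 + 0 + 1/4 = 5/16
  P(U=1) = 1/16 + 1/4 + 1/8 = 7/16
  P(U=2) = 1/16 + 1/16 + 1/8 = 1/4
Marginal P(V) (column sums):
  P(V=0) = 1/16 + 1/16 + 1/16 = 3/16
  P(V=1) = 0 + 1/4 + 1/16 = 5/16
  P(V=2) = 1/4 + 1/8 + 1/8 = 1/2

H(U) = -[(5/16)·log₂(5/16) + (7/16)·log₂(7/16) + (1/4)·log₂(1/4)]
  = 0.5244 + 0.5218 + 0.5000
  = 1.5462 bits
H(V) = -[(3/16)·log₂(3/16) + (5/16)·log₂(5/16) + (1/2)·log₂(1/2)]
  = 0.4528 + 0.5244 + 0.5000
  = 1.4772 bits
H(U,V) = -[(1/16)·log₂(1/16) + (1/4)·log₂(1/4) + (1/16)·log₂(1/16) + (1/4)·log₂(1/4) + (1/8)·log₂(1/8) + (1/16)·log₂(1/16) + (1/16)·log₂(1/16) + (1/8)·log₂(1/8)]
  = 0.2500 + 0.5000 + 0.2500 + 0.5000 + 0.3750 + 0.2500 + 0.2500 + 0.3750
  = 2.7500 bits

I(U;V) = H(U) + H(V) - H(U,V)
  = 1.5462 + 1.4772 - 2.7500
  = 0.2734 bits

Distribution 2 (X, Y):
Marginal P(X) (row sums):
  P(X=0) = 1/16 + 1/4 = 5/16
  P(X=1) = 3/16 + 1/2 = 11/16
Marginal P(Y) (column sums):
  P(Y=0) = 1/16 + 3/16 = 1/4
  P(Y=1) = 1/4 + 1/2 = 3/4

H(X) = -[(5/16)·log₂(5/16) + (11/16)·log₂(11/16)]
  = 0.5244 + 0.3716
  = 0.8960 bits
H(Y) = -[(1/4)·log₂(1/4) + (3/4)·log₂(3/4)]
  = 0.5000 + 0.3113
  = 0.8113 bits
H(X,Y) = -[(1/16)·log₂(1/16) + (1/4)·log₂(1/4) + (3/16)·log₂(3/16) + (1/2)·log₂(1/2)]
  = 0.2500 + 0.5000 + 0.4528 + 0.5000
  = 1.7028 bits

I(X;Y) = H(X) + H(Y) - H(X,Y)
  = 0.8960 + 0.8113 - 1.7028
  = 0.0045 bits

I(U;V) = 0.2734 bits > I(X;Y) = 0.0045 bits, so (U, V) has the higher mutual information (stronger dependence).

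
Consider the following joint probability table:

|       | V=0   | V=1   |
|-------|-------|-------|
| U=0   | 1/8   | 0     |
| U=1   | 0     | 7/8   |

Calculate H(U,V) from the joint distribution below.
H(U,V) = -Σ P(U,V) log₂ P(U,V), summed over the non-zero cells:
H(U,V) = -[(1/8)·log₂(1/8) + (7/8)·log₂(7/8)]
  = 0.3750 + 0.1686
  = 0.5436 bits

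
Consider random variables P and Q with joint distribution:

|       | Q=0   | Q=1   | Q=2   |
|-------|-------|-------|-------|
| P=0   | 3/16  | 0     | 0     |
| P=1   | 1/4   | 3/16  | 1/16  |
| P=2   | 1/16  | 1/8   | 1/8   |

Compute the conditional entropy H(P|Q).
Marginal P(Q) (column sums):
  P(Q=0) = 3/16 + 1/4 + 1/16 = 1/2
  P(Q=1) = 0 + 3/16 + 1/8 = 5/16
  P(Q=2) = 0 + 1/16 + 1/8 = 3/16

H(P|Q) = -Σ P(P,Q)·log₂ P(P|Q), where P(P|Q) = P(P,Q) / P(Q)
  (cells with P(P,Q) = 0 contribute 0)
  (P=0,Q=0): P(P|Q) = (3/16)/(1/2) = 3/8;  -(3/16)·log₂(3/8) = 0.2653
  (P=1,Q=0): P(P|Q) = (1/4)/(1/2) = 1/2;  -(1/4)·log₂(1/2) = 0.2500
  (P=1,Q=1): P(P|Q) = (3/16)/(5/16) = 3/5;  -(3/16)·log₂(3/5) = 0.1382
  (P=1,Q=2): P(P|Q) = (1/16)/(3/16) = 1/3;  -(1/16)·log₂(1/3) = 0.0991
  (P=2,Q=0): P(P|Q) = (1/16)/(1/2) = 1/8;  -(1/16)·log₂(1/8) = 0.1875
  (P=2,Q=1): P(P|Q) = (1/8)/(5/16) = 2/5;  -(1/8)·log₂(2/5) = 0.1652
  (P=2,Q=2): P(P|Q) = (1/8)/(3/16) = 2/3;  -(1/8)·log₂(2/3) = 0.0731
H(P|Q) = 0.2653 + 0.2500 + 0.1382 + 0.0991 + 0.1875 + 0.1652 + 0.0731
  = 1.1784 bits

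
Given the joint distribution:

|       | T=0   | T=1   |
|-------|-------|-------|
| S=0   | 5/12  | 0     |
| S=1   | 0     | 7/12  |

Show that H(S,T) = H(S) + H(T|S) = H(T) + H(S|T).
Marginal P(S) (row sums):
  P(S=0) = 5/12 + 0 = 5/12
  P(S=1) = 0 + 7/12 = 7/12
Marginal P(T) (column sums):
  P(T=0) = 5/12 + 0 = 5/12
  P(T=1) = 0 + 7/12 = 7/12

Decomposition 1: H(S) + H(T|S)
H(S) = -[(5/12)·log₂(5/12) + (7/12)·log₂(7/12)]
  = 0.5263 + 0.4536
  = 0.9799 bits
H(T|S) = -Σ P(S,T)·log₂ P(T|S), where P(T|S) = P(S,T) / P(S)
  (cells with P(S,T) = 0 contribute 0)
  (S=0,T=0): P(T|S) = (5/12)/(5/12) = 1;  -(5/12)·log₂(1) = 0.0000
  (S=1,T=1): P(T|S) = (7/12)/(7/12) = 1;  -(7/12)·log₂(1) = 0.0000
H(T|S) = 0.0000 + 0.0000
  = 0.0000 bits
H(S) + H(T|S) = 0.9799 + 0.0000 = 0.9799 bits

Decomposition 2: H(T) + H(S|T)
H(T) = -[(5/12)·log₂(5/12) + (7/12)·log₂(7/12)]
  = 0.5263 + 0.4536
  = 0.9799 bits
H(S|T) = -Σ P(S,T)·log₂ P(S|T), where P(S|T) = P(S,T) / P(T)
  (cells with P(S,T) = 0 contribute 0)
  (S=0,T=0): P(S|T) = (5/12)/(5/12) = 1;  -(5/12)·log₂(1) = 0.0000
  (S=1,T=1): P(S|T) = (7/12)/(7/12) = 1;  -(7/12)·log₂(1) = 0.0000
H(S|T) = 0.0000 + 0.0000
  = 0.0000 bits
H(T) + H(S|T) = 0.9799 + 0.0000 = 0.9799 bits

Direct computation of the joint entropy:
H(S,T) = -[(5/12)·log₂(5/12) + (7/12)·log₂(7/12)]
  = 0.5263 + 0.4536
  = 0.9799 bits

All three agree: H(S,T) = 0.9799 bits ✓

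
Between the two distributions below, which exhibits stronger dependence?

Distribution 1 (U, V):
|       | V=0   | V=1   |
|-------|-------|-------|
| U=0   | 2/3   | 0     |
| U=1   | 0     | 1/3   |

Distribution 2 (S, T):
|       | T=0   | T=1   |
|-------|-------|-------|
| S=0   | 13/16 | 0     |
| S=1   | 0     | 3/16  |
Distribution 1 (U, V):
Marginal P(U) (row sums):
  P(U=0) = 2/3 + 0 = 2/3
  P(U=1) = 0 + 1/3 = 1/3
Marginal P(V) (column sums):
  P(V=0) = 2/3 + 0 = 2/3
  P(V=1) = 0 + 1/3 = 1/3

H(U) = -[(2/3)·log₂(2/3) + (1/3)·log₂(1/3)]
  = 0.3900 + 0.5283
  = 0.9183 bits
H(V) = -[(2/3)·log₂(2/3) + (1/3)·log₂(1/3)]
  = 0.3900 + 0.5283
  = 0.9183 bits
H(U,V) = -[(2/3)·log₂(2/3) + (1/3)·log₂(1/3)]
  = 0.3900 + 0.5283
  = 0.9183 bits

I(U;V) = H(U) + H(V) - H(U,V)
  = 0.9183 + 0.9183 - 0.9183
  = 0.9183 bits

Distribution 2 (S, T):
Marginal P(S) (row sums):
  P(S=0) = 13/16 + 0 = 13/16
  P(S=1) = 0 + 3/16 = 3/16
Marginal P(T) (column sums):
  P(T=0) = 13/16 + 0 = 13/16
  P(T=1) = 0 + 3/16 = 3/16

H(S) = -[(13/16)·log₂(13/16) + (3/16)·log₂(3/16)]
  = 0.2434 + 0.4528
  = 0.6962 bits
H(T) = -[(13/16)·log₂(13/16) + (3/16)·log₂(3/16)]
  = 0.2434 + 0.4528
  = 0.6962 bits
H(S,T) = -[(13/16)·log₂(13/16) + (3/16)·log₂(3/16)]
  = 0.2434 + 0.4528
  = 0.6962 bits

I(S;T) = H(S) + H(T) - H(S,T)
  = 0.6962 + 0.6962 - 0.6962
  = 0.6962 bits

I(U;V) = 0.9183 bits > I(S;T) = 0.6962 bits, so (U, V) has the higher mutual information (stronger dependence).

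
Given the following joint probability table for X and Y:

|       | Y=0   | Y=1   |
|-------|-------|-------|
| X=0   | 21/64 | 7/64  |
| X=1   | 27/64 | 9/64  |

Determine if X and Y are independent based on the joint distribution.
Marginal P(X) (row sums):
  P(X=0) = 21/64 + 7/64 = 7/16
  P(X=1) = 27/64 + 9/64 = 9/16
Marginal P(Y) (column sums):
  P(Y=0) = 21/64 + 27/64 = 3/4
  P(Y=1) = 7/64 + 9/64 = 1/4

X and Y are independent iff P(X=i,Y=j) = P(X=i)·P(Y=j) for every cell.
  P(X=0)·P(Y=0) = 7/16 × 3/4 = 21/64 = P(X=0,Y=0) ✓
  P(X=0)·P(Y=1) = 7/16 × 1/4 = 7/64 = P(X=0,Y=1) ✓
  P(X=1)·P(Y=0) = 9/16 × 3/4 = 27/64 = P(X=1,Y=0) ✓
  P(X=1)·P(Y=1) = 9/16 × 1/4 = 9/64 = P(X=1,Y=1) ✓

Yes, X and Y are independent: every cell factors, so I(X;Y) = 0 bits.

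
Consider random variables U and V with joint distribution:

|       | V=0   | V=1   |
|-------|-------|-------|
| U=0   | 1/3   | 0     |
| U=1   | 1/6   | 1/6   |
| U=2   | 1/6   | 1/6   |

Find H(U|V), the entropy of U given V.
Marginal P(V) (column sums):
  P(V=0) = 1/3 + 1/6 + 1/6 = 2/3
  P(V=1) = 0 + 1/6 + 1/6 = 1/3

H(U|V) = -Σ P(U,V)·log₂ P(U|V), where P(U|V) = P(U,V) / P(V)
  (cells with P(U,V) = 0 contribute 0)
  (U=0,V=0): P(U|V) = (1/3)/(2/3) = 1/2;  -(1/3)·log₂(1/2) = 0.3333
  (U=1,V=0): P(U|V) = (1/6)/(2/3) = 1/4;  -(1/6)·log₂(1/4) = 0.3333
  (U=1,V=1): P(U|V) = (1/6)/(1/3) = 1/2;  -(1/6)·log₂(1/2) = 0.1667
  (U=2,V=0): P(U|V) = (1/6)/(2/3) = 1/4;  -(1/6)·log₂(1/4) = 0.3333
  (U=2,V=1): P(U|V) = (1/6)/(1/3) = 1/2;  -(1/6)·log₂(1/2) = 0.1667
H(U|V) = 0.3333 + 0.3333 + 0.1667 + 0.3333 + 0.1667
  = 1.3333 bits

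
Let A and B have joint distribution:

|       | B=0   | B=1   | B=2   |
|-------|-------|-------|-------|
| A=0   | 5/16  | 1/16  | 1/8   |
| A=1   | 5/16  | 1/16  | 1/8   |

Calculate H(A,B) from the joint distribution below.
H(A,B) = -Σ P(A,B) log₂ P(A,B), summed over the non-zero cells:
H(A,B) = -[(5/16)·log₂(5/16) + (1/16)·log₂(1/16) + (1/8)·log₂(1/8) + (5/16)·log₂(5/16) + (1/16)·log₂(1/16) + (1/8)·log₂(1/8)]
  = 0.5244 + 0.2500 + 0.3750 + 0.5244 + 0.2500 + 0.3750
  = 2.2988 bits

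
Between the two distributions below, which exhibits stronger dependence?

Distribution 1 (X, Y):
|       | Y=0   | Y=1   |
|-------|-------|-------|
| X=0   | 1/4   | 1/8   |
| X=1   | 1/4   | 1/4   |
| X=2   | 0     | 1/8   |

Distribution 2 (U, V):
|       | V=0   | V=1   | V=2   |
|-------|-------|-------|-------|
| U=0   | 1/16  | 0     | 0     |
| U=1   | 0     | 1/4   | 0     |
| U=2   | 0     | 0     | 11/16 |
Distribution 1 (X, Y):
Marginal P(X) (row sums):
  P(X=0) = 1/4 + 1/8 = 3/8
  P(X=1) = 1/4 + 1/4 = 1/2
  P(X=2) = 0 + 1/8 = 1/8
Marginal P(Y) (column sums):
  P(Y=0) = 1/4 + 1/4 + 0 = 1/2
  P(Y=1) = 1/8 + 1/4 + 1/8 = 1/2

H(X) = -[(3/8)·log₂(3/8) + (1/2)·log₂(1/2) + (1/8)·log₂(1/8)]
  = 0.5306 + 0.5000 + 0.3750
  = 1.4056 bits
H(Y) = -[(1/2)·log₂(1/2) + (1/2)·log₂(1/2)]
  = 0.5000 + 0.5000
  = 1.0000 bits
H(X,Y) = -[(1/4)·log₂(1/4) + (1/8)·log₂(1/8) + (1/4)·log₂(1/4) + (1/4)·log₂(1/4) + (1/8)·log₂(1/8)]
  = 0.5000 + 0.3750 + 0.5000 + 0.5000 + 0.3750
  = 2.2500 bits

I(X;Y) = H(X) + H(Y) - H(X,Y)
  = 1.4056 + 1.0000 - 2.2500
  = 0.1556 bits

Distribution 2 (U, V):
Marginal P(U) (row sums):
  P(U=0) = 1/16 + 0 + 0 = 1/16
  P(U=1) = 0 + 1/4 + 0 = 1/4
  P(U=2) = 0 + 0 + 11/16 = 11/16
Marginal P(V) (column sums):
  P(V=0) = 1/16 + 0 + 0 = 1/16
  P(V=1) = 0 + 1/4 + 0 = 1/4
  P(V=2) = 0 + 0 + 11/16 = 11/16

H(U) = -[(1/16)·log₂(1/16) + (1/4)·log₂(1/4) + (11/16)·log₂(11/16)]
  = 0.2500 + 0.5000 + 0.3716
  = 1.1216 bits
H(V) = -[(1/16)·log₂(1/16) + (1/4)·log₂(1/4) + (11/16)·log₂(11/16)]
  = 0.2500 + 0.5000 + 0.3716
  = 1.1216 bits
H(U,V) = -[(1/16)·log₂(1/16) + (1/4)·log₂(1/4) + (11/16)·log₂(11/16)]
  = 0.2500 + 0.5000 + 0.3716
  = 1.1216 bits

I(U;V) = H(U) + H(V) - H(U,V)
  = 1.1216 + 1.1216 - 1.1216
  = 1.1216 bits

I(U;V) = 1.1216 bits > I(X;Y) = 0.1556 bits, so (U, V) has the higher mutual information (stronger dependence).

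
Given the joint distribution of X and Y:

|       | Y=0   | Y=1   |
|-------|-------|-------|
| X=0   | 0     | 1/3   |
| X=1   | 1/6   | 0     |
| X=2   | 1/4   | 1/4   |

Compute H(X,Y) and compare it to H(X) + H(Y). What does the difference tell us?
Marginal P(X) (row sums):
  P(X=0) = 0 + 1/3 = 1/3
  P(X=1) = 1/6 + 0 = 1/6
  P(X=2) = 1/4 + 1/4 = 1/2
Marginal P(Y) (column sums):
  P(Y=0) = 0 + 1/6 + 1/4 = 5/12
  P(Y=1) = 1/3 + 0 + 1/4 = 7/12

H(X,Y) = -[(1/3)·log₂(1/3) + (1/6)·log₂(1/6) + (1/4)·log₂(1/4) + (1/4)·log₂(1/4)]
  = 0.5283 + 0.4308 + 0.5000 + 0.5000
  = 1.9591 bits
H(X) = -[(1/3)·log₂(1/3) + (1/6)·log₂(1/6) + (1/2)·log₂(1/2)]
  = 0.5283 + 0.4308 + 0.5000
  = 1.4591 bits
H(Y) = -[(5/12)·log₂(5/12) + (7/12)·log₂(7/12)]
  = 0.5263 + 0.4536
  = 0.9799 bits

H(X) + H(Y) = 1.4591 + 0.9799 = 2.4390 bits
Difference: H(X) + H(Y) - H(X,Y) = 2.4390 - 1.9591 = 0.4799 bits = I(X;Y)

The difference is the mutual information; it is positive here, so X and Y are dependent (knowing one reduces uncertainty about the other by 0.4799 bits).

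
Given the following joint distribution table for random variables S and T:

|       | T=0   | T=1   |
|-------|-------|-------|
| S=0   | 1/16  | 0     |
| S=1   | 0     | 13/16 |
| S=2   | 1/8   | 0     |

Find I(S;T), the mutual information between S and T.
Marginal P(S) (row sums):
  P(S=0) = 1/16 + 0 = 1/16
  P(S=1) = 0 + 13/16 = 13/16
  P(S=2) = 1/8 + 0 = 1/8
Marginal P(T) (column sums):
  P(T=0) = 1/16 + 0 + 1/8 = 3/16
  P(T=1) = 0 + 13/16 + 0 = 13/16

H(S) = -[(1/16)·log₂(1/16) + (13/16)·log₂(13/16) + (1/8)·log₂(1/8)]
  = 0.2500 + 0.2434 + 0.3750
  = 0.8684 bits
H(T) = -[(3/16)·log₂(3/16) + (13/16)·log₂(13/16)]
  = 0.4528 + 0.2434
  = 0.6962 bits
H(S,T) = -[(1/16)·log₂(1/16) + (13/16)·log₂(13/16) + (1/8)·log₂(1/8)]
  = 0.2500 + 0.2434 + 0.3750
  = 0.8684 bits

I(S;T) = H(S) + H(T) - H(S,T)
  = 0.8684 + 0.6962 - 0.8684
  = 0.6962 bits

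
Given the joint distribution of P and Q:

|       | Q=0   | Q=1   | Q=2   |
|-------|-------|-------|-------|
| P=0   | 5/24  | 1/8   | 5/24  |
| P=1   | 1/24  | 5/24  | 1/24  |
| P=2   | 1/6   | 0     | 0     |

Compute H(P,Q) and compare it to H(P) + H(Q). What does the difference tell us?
Marginal P(P) (row sums):
  P(P=0) = 5/24 + 1/8 + 5/24 = 13/24
  P(P=1) = 1/24 + 5/24 + 1/24 = 7/24
  P(P=2) = 1/6 + 0 + 0 = 1/6
Marginal P(Q) (column sums):
  P(Q=0) = 5/24 + 1/24 + 1/6 = 5/12
  P(Q=1) = 1/8 + 5/24 + 0 = 1/3
  P(Q=2) = 5/24 + 1/24 + 0 = 1/4

H(P,Q) = -[(5/24)·log₂(5/24) + (1/8)·log₂(1/8) + (5/24)·log₂(5/24) + (1/24)·log₂(1/24) + (5/24)·log₂(5/24) + (1/24)·log₂(1/24) + (1/6)·log₂(1/6)]
  = 0.4715 + 0.3750 + 0.4715 + 0.1910 + 0.4715 + 0.1910 + 0.4308
  = 2.6023 bits
H(P) = -[(13/24)·log₂(13/24) + (7/24)·log₂(7/24) + (1/6)·log₂(1/6)]
  = 0.4791 + 0.5185 + 0.4308
  = 1.4284 bits
H(Q) = -[(5/12)·log₂(5/12) + (1/3)·log₂(1/3) + (1/4)·log₂(1/4)]
  = 0.5263 + 0.5283 + 0.5000
  = 1.5546 bits

H(P) + H(Q) = 1.4284 + 1.5546 = 2.9830 bits
Difference: H(P) + H(Q) - H(P,Q) = 2.9830 - 2.6023 = 0.3807 bits = I(P;Q)

The difference is the mutual information; it is positive here, so P and Q are dependent (knowing one reduces uncertainty about the other by 0.3807 bits).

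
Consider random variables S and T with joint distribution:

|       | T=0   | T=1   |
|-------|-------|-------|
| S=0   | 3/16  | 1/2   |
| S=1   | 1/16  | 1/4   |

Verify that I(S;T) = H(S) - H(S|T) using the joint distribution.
Left side, from I(S;T) = H(S) + H(T) - H(S,T):
Marginal P(S) (row sums):
  P(S=0) = 3/16 + 1/2 = 11/16
  P(S=1) = 1/16 + 1/4 = 5/16
Marginal P(T) (column sums):
  P(T=0) = 3/16 + 1/16 = 1/4
  P(T=1) = 1/2 + 1/4 = 3/4

H(S) = -[(11/16)·log₂(11/16) + (5/16)·log₂(5/16)]
  = 0.3716 + 0.5244
  = 0.8960 bits
H(T) = -[(1/4)·log₂(1/4) + (3/4)·log₂(3/4)]
  = 0.5000 + 0.3113
  = 0.8113 bits
H(S,T) = -[(3/16)·log₂(3/16) + (1/2)·log₂(1/2) + (1/16)·log₂(1/16) + (1/4)·log₂(1/4)]
  = 0.4528 + 0.5000 + 0.2500 + 0.5000
  = 1.7028 bits

I(S;T) = H(S) + H(T) - H(S,T)
  = 0.8960 + 0.8113 - 1.7028
  = 0.0045 bits

Right side, with H(S|T) computed directly from the conditional probabilities:
H(S|T) = -Σ P(S,T)·log₂ P(S|T), where P(S|T) = P(S,T) / P(T)
  (S=0,T=0): P(S|T) = (3/16)/(1/4) = 3/4;  -(3/16)·log₂(3/4) = 0.0778
  (S=0,T=1): P(S|T) = (1/2)/(3/4) = 2/3;  -(1/2)·log₂(2/3) = 0.2925
  (S=1,T=0): P(S|T) = (1/16)/(1/4) = 1/4;  -(1/16)·log₂(1/4) = 0.1250
  (S=1,T=1): P(S|T) = (1/4)/(3/4) = 1/3;  -(1/4)·log₂(1/3) = 0.3962
H(S|T) = 0.0778 + 0.2925 + 0.1250 + 0.3962
  = 0.8915 bits
H(S) - H(S|T) = 0.8960 - 0.8915 = 0.0045 bits

Both sides equal 0.0045 bits, so I(S;T) = H(S) - H(S|T) ✓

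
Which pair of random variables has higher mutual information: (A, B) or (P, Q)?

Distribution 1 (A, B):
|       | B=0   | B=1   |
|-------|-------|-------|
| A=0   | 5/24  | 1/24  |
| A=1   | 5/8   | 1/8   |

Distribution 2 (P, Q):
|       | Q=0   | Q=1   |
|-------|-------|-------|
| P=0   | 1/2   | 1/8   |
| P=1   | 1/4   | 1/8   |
Distribution 1 (A, B):
Marginal P(A) (row sums):
  P(A=0) = 5/24 + 1/24 = 1/4
  P(A=1) = 5/8 + 1/8 = 3/4
Marginal P(B) (column sums):
  P(B=0) = 5/24 + 5/8 = 5/6
  P(B=1) = 1/24 + 1/8 = 1/6

H(A) = -[(1/4)·log₂(1/4) + (3/4)·log₂(3/4)]
  = 0.5000 + 0.3113
  = 0.8113 bits
H(B) = -[(5/6)·log₂(5/6) + (1/6)·log₂(1/6)]
  = 0.2192 + 0.4308
  = 0.6500 bits
H(A,B) = -[(5/24)·log₂(5/24) + (1/24)·log₂(1/24) + (5/8)·log₂(5/8) + (1/8)·log₂(1/8)]
  = 0.4715 + 0.1910 + 0.4238 + 0.3750
  = 1.4613 bits

I(A;B) = H(A) + H(B) - H(A,B)
  = 0.8113 + 0.6500 - 1.4613
  = 0.0000 bits

Distribution 2 (P, Q):
Marginal P(P) (row sums):
  P(P=0) = 1/2 + 1/8 = 5/8
  P(P=1) = 1/4 + 1/8 = 3/8
Marginal P(Q) (column sums):
  P(Q=0) = 1/2 + 1/4 = 3/4
  P(Q=1) = 1/8 + 1/8 = 1/4

H(P) = -[(5/8)·log₂(5/8) + (3/8)·log₂(3/8)]
  = 0.4238 + 0.5306
  = 0.9544 bits
H(Q) = -[(3/4)·log₂(3/4) + (1/4)·log₂(1/4)]
  = 0.3113 + 0.5000
  = 0.8113 bits
H(P,Q) = -[(1/2)·log₂(1/2) + (1/8)·log₂(1/8) + (1/4)·log₂(1/4) + (1/8)·log₂(1/8)]
  = 0.5000 + 0.3750 + 0.5000 + 0.3750
  = 1.7500 bits

I(P;Q) = H(P) + H(Q) - H(P,Q)
  = 0.9544 + 0.8113 - 1.7500
  = 0.0157 bits

I(P;Q) = 0.0157 bits > I(A;B) = 0.0000 bits, so (P, Q) has the higher mutual information (stronger dependence).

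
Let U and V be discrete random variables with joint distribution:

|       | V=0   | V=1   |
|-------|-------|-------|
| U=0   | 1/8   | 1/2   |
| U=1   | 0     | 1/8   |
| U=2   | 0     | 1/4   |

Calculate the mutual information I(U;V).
Marginal P(U) (row sums):
  P(U=0) = 1/8 + 1/2 = 5/8
  P(U=1) = 0 + 1/8 = 1/8
  P(U=2) = 0 + 1/4 = 1/4
Marginal P(V) (column sums):
  P(V=0) = 1/8 + 0 + 0 = 1/8
  P(V=1) = 1/2 + 1/8 + 1/4 = 7/8

H(U) = -[(5/8)·log₂(5/8) + (1/8)·log₂(1/8) + (1/4)·log₂(1/4)]
  = 0.4238 + 0.3750 + 0.5000
  = 1.2988 bits
H(V) = -[(1/8)·log₂(1/8) + (7/8)·log₂(7/8)]
  = 0.3750 + 0.1686
  = 0.5436 bits
H(U,V) = -[(1/8)·log₂(1/8) + (1/2)·log₂(1/2) + (1/8)·log₂(1/8) + (1/4)·log₂(1/4)]
  = 0.3750 + 0.5000 + 0.3750 + 0.5000
  = 1.7500 bits

I(U;V) = H(U) + H(V) - H(U,V)
  = 1.2988 + 0.5436 - 1.7500
  = 0.0924 bits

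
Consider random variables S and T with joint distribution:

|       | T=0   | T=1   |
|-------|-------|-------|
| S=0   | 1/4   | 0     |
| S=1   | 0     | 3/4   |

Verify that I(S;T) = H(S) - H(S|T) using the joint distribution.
Left side, from I(S;T) = H(S) + H(T) - H(S,T):
Marginal P(S) (row sums):
  P(S=0) = 1/4 + 0 = 1/4
  P(S=1) = 0 + 3/4 = 3/4
Marginal P(T) (column sums):
  P(T=0) = 1/4 + 0 = 1/4
  P(T=1) = 0 + 3/4 = 3/4

H(S) = -[(1/4)·log₂(1/4) + (3/4)·log₂(3/4)]
  = 0.5000 + 0.3113
  = 0.8113 bits
H(T) = -[(1/4)·log₂(1/4) + (3/4)·log₂(3/4)]
  = 0.5000 + 0.3113
  = 0.8113 bits
H(S,T) = -[(1/4)·log₂(1/4) + (3/4)·log₂(3/4)]
  = 0.5000 + 0.3113
  = 0.8113 bits

I(S;T) = H(S) + H(T) - H(S,T)
  = 0.8113 + 0.8113 - 0.8113
  = 0.8113 bits

Right side, with H(S|T) computed directly from the conditional probabilities:
H(S|T) = -Σ P(S,T)·log₂ P(S|T), where P(S|T) = P(S,T) / P(T)
  (cells with P(S,T) = 0 contribute 0)
  (S=0,T=0): P(S|T) = (1/4)/(1/4) = 1;  -(1/4)·log₂(1) = 0.0000
  (S=1,T=1): P(S|T) = (3/4)/(3/4) = 1;  -(3/4)·log₂(1) = 0.0000
H(S|T) = 0.0000 + 0.0000
  = 0.0000 bits
H(S) - H(S|T) = 0.8113 - 0.0000 = 0.8113 bits

Both sides equal 0.8113 bits, so I(S;T) = H(S) - H(S|T) ✓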